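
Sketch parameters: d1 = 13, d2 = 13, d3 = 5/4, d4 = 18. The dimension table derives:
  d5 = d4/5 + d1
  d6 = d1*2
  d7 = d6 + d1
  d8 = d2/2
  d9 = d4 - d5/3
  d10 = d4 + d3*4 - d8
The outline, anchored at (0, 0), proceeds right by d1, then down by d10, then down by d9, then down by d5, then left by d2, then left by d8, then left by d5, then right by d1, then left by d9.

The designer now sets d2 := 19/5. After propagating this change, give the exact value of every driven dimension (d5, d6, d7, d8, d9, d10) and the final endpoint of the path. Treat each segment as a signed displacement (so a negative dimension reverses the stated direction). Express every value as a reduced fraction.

Apply edit: d2 := 19/5
  d5 = d4/5 + d1 = 83/5
  d6 = d1*2 = 26
  d7 = d6 + d1 = 39
  d8 = d2/2 = 19/10
  d9 = d4 - d5/3 = 187/15
  d10 = d4 + d3*4 - d8 = 211/10
Walk from origin (0, 0):
  seg 1: right by d1 = 13 → (13, 0)
  seg 2: down by d10 = 211/10 → (13, -211/10)
  seg 3: down by d9 = 187/15 → (13, -1007/30)
  seg 4: down by d5 = 83/5 → (13, -301/6)
  seg 5: left by d2 = 19/5 → (46/5, -301/6)
  seg 6: left by d8 = 19/10 → (73/10, -301/6)
  seg 7: left by d5 = 83/5 → (-93/10, -301/6)
  seg 8: right by d1 = 13 → (37/10, -301/6)
  seg 9: left by d9 = 187/15 → (-263/30, -301/6)

d5 = 83/5
d6 = 26
d7 = 39
d8 = 19/10
d9 = 187/15
d10 = 211/10
endpoint = (-263/30, -301/6)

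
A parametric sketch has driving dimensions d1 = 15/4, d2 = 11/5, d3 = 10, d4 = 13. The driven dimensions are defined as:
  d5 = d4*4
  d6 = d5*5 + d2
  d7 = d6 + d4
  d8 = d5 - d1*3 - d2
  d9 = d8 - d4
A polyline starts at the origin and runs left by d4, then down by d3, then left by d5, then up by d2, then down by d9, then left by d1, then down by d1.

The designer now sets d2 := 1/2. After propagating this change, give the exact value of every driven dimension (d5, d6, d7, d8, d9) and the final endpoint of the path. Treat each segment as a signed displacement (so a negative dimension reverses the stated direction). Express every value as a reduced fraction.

Apply edit: d2 := 1/2
  d5 = d4*4 = 52
  d6 = d5*5 + d2 = 521/2
  d7 = d6 + d4 = 547/2
  d8 = d5 - d1*3 - d2 = 161/4
  d9 = d8 - d4 = 109/4
Walk from origin (0, 0):
  seg 1: left by d4 = 13 → (-13, 0)
  seg 2: down by d3 = 10 → (-13, -10)
  seg 3: left by d5 = 52 → (-65, -10)
  seg 4: up by d2 = 1/2 → (-65, -19/2)
  seg 5: down by d9 = 109/4 → (-65, -147/4)
  seg 6: left by d1 = 15/4 → (-275/4, -147/4)
  seg 7: down by d1 = 15/4 → (-275/4, -81/2)

d5 = 52
d6 = 521/2
d7 = 547/2
d8 = 161/4
d9 = 109/4
endpoint = (-275/4, -81/2)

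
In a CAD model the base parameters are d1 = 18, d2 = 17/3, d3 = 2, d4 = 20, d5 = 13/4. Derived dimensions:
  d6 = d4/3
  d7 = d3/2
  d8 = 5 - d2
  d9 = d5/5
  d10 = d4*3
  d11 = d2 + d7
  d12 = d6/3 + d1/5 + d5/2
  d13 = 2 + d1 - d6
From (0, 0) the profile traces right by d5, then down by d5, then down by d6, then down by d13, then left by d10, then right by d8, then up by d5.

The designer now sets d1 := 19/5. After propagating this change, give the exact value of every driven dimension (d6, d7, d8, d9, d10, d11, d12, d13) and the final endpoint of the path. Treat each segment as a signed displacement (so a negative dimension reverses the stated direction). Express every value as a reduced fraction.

d6 = 20/3
d7 = 1
d8 = -2/3
d9 = 13/20
d10 = 60
d11 = 20/3
d12 = 8293/1800
d13 = -13/15
endpoint = (-689/12, -29/5)

Apply edit: d1 := 19/5
  d6 = d4/3 = 20/3
  d7 = d3/2 = 1
  d8 = 5 - d2 = -2/3
  d9 = d5/5 = 13/20
  d10 = d4*3 = 60
  d11 = d2 + d7 = 20/3
  d12 = d6/3 + d1/5 + d5/2 = 8293/1800
  d13 = 2 + d1 - d6 = -13/15
Walk from origin (0, 0):
  seg 1: right by d5 = 13/4 → (13/4, 0)
  seg 2: down by d5 = 13/4 → (13/4, -13/4)
  seg 3: down by d6 = 20/3 → (13/4, -119/12)
  seg 4: down by d13 = -13/15 → (13/4, -181/20)
  seg 5: left by d10 = 60 → (-227/4, -181/20)
  seg 6: right by d8 = -2/3 → (-689/12, -181/20)
  seg 7: up by d5 = 13/4 → (-689/12, -29/5)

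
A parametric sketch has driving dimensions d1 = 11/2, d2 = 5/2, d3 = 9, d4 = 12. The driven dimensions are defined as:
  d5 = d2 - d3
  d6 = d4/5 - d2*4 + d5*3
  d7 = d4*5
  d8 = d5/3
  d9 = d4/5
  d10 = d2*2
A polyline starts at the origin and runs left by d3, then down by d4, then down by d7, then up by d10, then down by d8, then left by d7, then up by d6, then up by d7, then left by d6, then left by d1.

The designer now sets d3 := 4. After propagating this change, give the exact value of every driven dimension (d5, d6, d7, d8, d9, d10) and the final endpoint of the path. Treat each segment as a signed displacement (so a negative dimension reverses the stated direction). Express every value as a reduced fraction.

d5 = -3/2
d6 = -121/10
d7 = 60
d8 = -1/2
d9 = 12/5
d10 = 5
endpoint = (-287/5, -93/5)

Apply edit: d3 := 4
  d5 = d2 - d3 = -3/2
  d6 = d4/5 - d2*4 + d5*3 = -121/10
  d7 = d4*5 = 60
  d8 = d5/3 = -1/2
  d9 = d4/5 = 12/5
  d10 = d2*2 = 5
Walk from origin (0, 0):
  seg 1: left by d3 = 4 → (-4, 0)
  seg 2: down by d4 = 12 → (-4, -12)
  seg 3: down by d7 = 60 → (-4, -72)
  seg 4: up by d10 = 5 → (-4, -67)
  seg 5: down by d8 = -1/2 → (-4, -133/2)
  seg 6: left by d7 = 60 → (-64, -133/2)
  seg 7: up by d6 = -121/10 → (-64, -393/5)
  seg 8: up by d7 = 60 → (-64, -93/5)
  seg 9: left by d6 = -121/10 → (-519/10, -93/5)
  seg 10: left by d1 = 11/2 → (-287/5, -93/5)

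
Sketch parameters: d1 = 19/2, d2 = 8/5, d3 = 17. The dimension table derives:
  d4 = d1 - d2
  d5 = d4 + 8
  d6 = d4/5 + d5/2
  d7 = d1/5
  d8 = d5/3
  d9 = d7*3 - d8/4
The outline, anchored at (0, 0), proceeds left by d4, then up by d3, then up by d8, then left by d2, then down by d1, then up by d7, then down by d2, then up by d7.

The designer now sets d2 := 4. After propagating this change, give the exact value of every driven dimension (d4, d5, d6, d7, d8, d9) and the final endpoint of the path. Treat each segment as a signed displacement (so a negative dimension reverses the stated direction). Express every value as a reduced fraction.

d4 = 11/2
d5 = 27/2
d6 = 157/20
d7 = 19/10
d8 = 9/2
d9 = 183/40
endpoint = (-19/2, 59/5)

Apply edit: d2 := 4
  d4 = d1 - d2 = 11/2
  d5 = d4 + 8 = 27/2
  d6 = d4/5 + d5/2 = 157/20
  d7 = d1/5 = 19/10
  d8 = d5/3 = 9/2
  d9 = d7*3 - d8/4 = 183/40
Walk from origin (0, 0):
  seg 1: left by d4 = 11/2 → (-11/2, 0)
  seg 2: up by d3 = 17 → (-11/2, 17)
  seg 3: up by d8 = 9/2 → (-11/2, 43/2)
  seg 4: left by d2 = 4 → (-19/2, 43/2)
  seg 5: down by d1 = 19/2 → (-19/2, 12)
  seg 6: up by d7 = 19/10 → (-19/2, 139/10)
  seg 7: down by d2 = 4 → (-19/2, 99/10)
  seg 8: up by d7 = 19/10 → (-19/2, 59/5)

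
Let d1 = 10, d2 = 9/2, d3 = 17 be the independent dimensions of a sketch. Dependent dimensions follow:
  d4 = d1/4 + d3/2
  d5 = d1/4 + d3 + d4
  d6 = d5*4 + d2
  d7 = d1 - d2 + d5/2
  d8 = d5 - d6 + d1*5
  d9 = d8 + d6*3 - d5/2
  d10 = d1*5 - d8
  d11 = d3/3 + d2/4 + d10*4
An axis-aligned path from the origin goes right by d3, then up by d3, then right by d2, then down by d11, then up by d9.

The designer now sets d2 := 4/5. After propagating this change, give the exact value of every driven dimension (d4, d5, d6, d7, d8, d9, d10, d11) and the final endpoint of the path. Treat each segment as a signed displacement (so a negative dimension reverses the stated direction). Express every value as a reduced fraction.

Apply edit: d2 := 4/5
  d4 = d1/4 + d3/2 = 11
  d5 = d1/4 + d3 + d4 = 61/2
  d6 = d5*4 + d2 = 614/5
  d7 = d1 - d2 + d5/2 = 489/20
  d8 = d5 - d6 + d1*5 = -423/10
  d9 = d8 + d6*3 - d5/2 = 6217/20
  d10 = d1*5 - d8 = 923/10
  d11 = d3/3 + d2/4 + d10*4 = 5626/15
Walk from origin (0, 0):
  seg 1: right by d3 = 17 → (17, 0)
  seg 2: up by d3 = 17 → (17, 17)
  seg 3: right by d2 = 4/5 → (89/5, 17)
  seg 4: down by d11 = 5626/15 → (89/5, -5371/15)
  seg 5: up by d9 = 6217/20 → (89/5, -2833/60)

d4 = 11
d5 = 61/2
d6 = 614/5
d7 = 489/20
d8 = -423/10
d9 = 6217/20
d10 = 923/10
d11 = 5626/15
endpoint = (89/5, -2833/60)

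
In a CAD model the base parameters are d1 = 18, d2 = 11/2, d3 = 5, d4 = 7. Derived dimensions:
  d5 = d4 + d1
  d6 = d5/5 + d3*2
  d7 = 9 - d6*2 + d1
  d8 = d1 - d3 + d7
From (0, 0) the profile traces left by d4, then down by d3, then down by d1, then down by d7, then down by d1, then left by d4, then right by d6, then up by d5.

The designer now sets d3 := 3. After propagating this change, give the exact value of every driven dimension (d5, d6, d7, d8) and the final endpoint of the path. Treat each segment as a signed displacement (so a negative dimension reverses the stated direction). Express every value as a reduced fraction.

d5 = 25
d6 = 11
d7 = 5
d8 = 20
endpoint = (-3, -19)

Apply edit: d3 := 3
  d5 = d4 + d1 = 25
  d6 = d5/5 + d3*2 = 11
  d7 = 9 - d6*2 + d1 = 5
  d8 = d1 - d3 + d7 = 20
Walk from origin (0, 0):
  seg 1: left by d4 = 7 → (-7, 0)
  seg 2: down by d3 = 3 → (-7, -3)
  seg 3: down by d1 = 18 → (-7, -21)
  seg 4: down by d7 = 5 → (-7, -26)
  seg 5: down by d1 = 18 → (-7, -44)
  seg 6: left by d4 = 7 → (-14, -44)
  seg 7: right by d6 = 11 → (-3, -44)
  seg 8: up by d5 = 25 → (-3, -19)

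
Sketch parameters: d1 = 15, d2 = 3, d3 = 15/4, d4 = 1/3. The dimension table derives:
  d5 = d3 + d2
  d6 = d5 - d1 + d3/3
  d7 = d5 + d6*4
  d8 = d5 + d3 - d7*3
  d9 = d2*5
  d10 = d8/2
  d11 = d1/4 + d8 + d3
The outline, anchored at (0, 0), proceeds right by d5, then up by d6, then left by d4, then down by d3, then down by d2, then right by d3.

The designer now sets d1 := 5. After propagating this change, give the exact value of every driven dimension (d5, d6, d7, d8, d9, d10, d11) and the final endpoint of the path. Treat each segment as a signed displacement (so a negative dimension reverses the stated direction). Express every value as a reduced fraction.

d5 = 27/4
d6 = 3
d7 = 75/4
d8 = -183/4
d9 = 15
d10 = -183/8
d11 = -163/4
endpoint = (61/6, -15/4)

Apply edit: d1 := 5
  d5 = d3 + d2 = 27/4
  d6 = d5 - d1 + d3/3 = 3
  d7 = d5 + d6*4 = 75/4
  d8 = d5 + d3 - d7*3 = -183/4
  d9 = d2*5 = 15
  d10 = d8/2 = -183/8
  d11 = d1/4 + d8 + d3 = -163/4
Walk from origin (0, 0):
  seg 1: right by d5 = 27/4 → (27/4, 0)
  seg 2: up by d6 = 3 → (27/4, 3)
  seg 3: left by d4 = 1/3 → (77/12, 3)
  seg 4: down by d3 = 15/4 → (77/12, -3/4)
  seg 5: down by d2 = 3 → (77/12, -15/4)
  seg 6: right by d3 = 15/4 → (61/6, -15/4)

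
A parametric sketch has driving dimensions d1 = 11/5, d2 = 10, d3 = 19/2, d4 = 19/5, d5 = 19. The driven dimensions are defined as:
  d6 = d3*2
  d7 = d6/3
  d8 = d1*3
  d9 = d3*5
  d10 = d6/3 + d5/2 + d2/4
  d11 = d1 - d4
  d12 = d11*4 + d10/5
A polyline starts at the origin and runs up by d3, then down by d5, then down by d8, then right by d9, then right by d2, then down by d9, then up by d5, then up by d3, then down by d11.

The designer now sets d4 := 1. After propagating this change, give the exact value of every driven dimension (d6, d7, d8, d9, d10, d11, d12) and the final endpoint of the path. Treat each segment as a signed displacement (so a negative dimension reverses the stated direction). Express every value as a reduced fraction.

d6 = 19
d7 = 19/3
d8 = 33/5
d9 = 95/2
d10 = 55/3
d11 = 6/5
d12 = 127/15
endpoint = (115/2, -363/10)

Apply edit: d4 := 1
  d6 = d3*2 = 19
  d7 = d6/3 = 19/3
  d8 = d1*3 = 33/5
  d9 = d3*5 = 95/2
  d10 = d6/3 + d5/2 + d2/4 = 55/3
  d11 = d1 - d4 = 6/5
  d12 = d11*4 + d10/5 = 127/15
Walk from origin (0, 0):
  seg 1: up by d3 = 19/2 → (0, 19/2)
  seg 2: down by d5 = 19 → (0, -19/2)
  seg 3: down by d8 = 33/5 → (0, -161/10)
  seg 4: right by d9 = 95/2 → (95/2, -161/10)
  seg 5: right by d2 = 10 → (115/2, -161/10)
  seg 6: down by d9 = 95/2 → (115/2, -318/5)
  seg 7: up by d5 = 19 → (115/2, -223/5)
  seg 8: up by d3 = 19/2 → (115/2, -351/10)
  seg 9: down by d11 = 6/5 → (115/2, -363/10)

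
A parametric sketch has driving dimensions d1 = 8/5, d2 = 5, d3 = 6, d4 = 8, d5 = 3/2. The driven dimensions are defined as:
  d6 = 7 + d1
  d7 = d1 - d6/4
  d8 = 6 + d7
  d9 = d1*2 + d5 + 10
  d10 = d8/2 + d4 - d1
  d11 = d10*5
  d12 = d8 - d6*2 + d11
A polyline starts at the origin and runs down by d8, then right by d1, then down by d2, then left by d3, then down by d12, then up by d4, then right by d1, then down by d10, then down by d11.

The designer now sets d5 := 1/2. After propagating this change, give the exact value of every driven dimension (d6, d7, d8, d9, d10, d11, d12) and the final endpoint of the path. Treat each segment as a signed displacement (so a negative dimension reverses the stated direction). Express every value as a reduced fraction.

Apply edit: d5 := 1/2
  d6 = 7 + d1 = 43/5
  d7 = d1 - d6/4 = -11/20
  d8 = 6 + d7 = 109/20
  d9 = d1*2 + d5 + 10 = 137/10
  d10 = d8/2 + d4 - d1 = 73/8
  d11 = d10*5 = 365/8
  d12 = d8 - d6*2 + d11 = 271/8
Walk from origin (0, 0):
  seg 1: down by d8 = 109/20 → (0, -109/20)
  seg 2: right by d1 = 8/5 → (8/5, -109/20)
  seg 3: down by d2 = 5 → (8/5, -209/20)
  seg 4: left by d3 = 6 → (-22/5, -209/20)
  seg 5: down by d12 = 271/8 → (-22/5, -1773/40)
  seg 6: up by d4 = 8 → (-22/5, -1453/40)
  seg 7: right by d1 = 8/5 → (-14/5, -1453/40)
  seg 8: down by d10 = 73/8 → (-14/5, -909/20)
  seg 9: down by d11 = 365/8 → (-14/5, -3643/40)

d6 = 43/5
d7 = -11/20
d8 = 109/20
d9 = 137/10
d10 = 73/8
d11 = 365/8
d12 = 271/8
endpoint = (-14/5, -3643/40)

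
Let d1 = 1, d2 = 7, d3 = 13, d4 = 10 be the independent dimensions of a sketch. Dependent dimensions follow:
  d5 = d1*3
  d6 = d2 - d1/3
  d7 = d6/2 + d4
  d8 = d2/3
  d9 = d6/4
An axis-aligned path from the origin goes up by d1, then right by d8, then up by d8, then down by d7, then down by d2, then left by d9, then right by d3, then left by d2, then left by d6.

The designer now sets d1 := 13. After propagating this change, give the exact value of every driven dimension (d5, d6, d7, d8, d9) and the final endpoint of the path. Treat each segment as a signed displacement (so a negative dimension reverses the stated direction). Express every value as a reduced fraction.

Apply edit: d1 := 13
  d5 = d1*3 = 39
  d6 = d2 - d1/3 = 8/3
  d7 = d6/2 + d4 = 34/3
  d8 = d2/3 = 7/3
  d9 = d6/4 = 2/3
Walk from origin (0, 0):
  seg 1: up by d1 = 13 → (0, 13)
  seg 2: right by d8 = 7/3 → (7/3, 13)
  seg 3: up by d8 = 7/3 → (7/3, 46/3)
  seg 4: down by d7 = 34/3 → (7/3, 4)
  seg 5: down by d2 = 7 → (7/3, -3)
  seg 6: left by d9 = 2/3 → (5/3, -3)
  seg 7: right by d3 = 13 → (44/3, -3)
  seg 8: left by d2 = 7 → (23/3, -3)
  seg 9: left by d6 = 8/3 → (5, -3)

d5 = 39
d6 = 8/3
d7 = 34/3
d8 = 7/3
d9 = 2/3
endpoint = (5, -3)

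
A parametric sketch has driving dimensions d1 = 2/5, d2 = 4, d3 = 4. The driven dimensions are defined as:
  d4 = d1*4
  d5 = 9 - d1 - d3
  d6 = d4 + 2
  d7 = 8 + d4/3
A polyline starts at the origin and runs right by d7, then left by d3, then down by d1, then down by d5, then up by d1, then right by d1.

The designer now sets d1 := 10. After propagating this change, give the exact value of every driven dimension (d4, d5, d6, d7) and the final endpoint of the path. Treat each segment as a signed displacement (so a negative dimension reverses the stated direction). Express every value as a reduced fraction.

Apply edit: d1 := 10
  d4 = d1*4 = 40
  d5 = 9 - d1 - d3 = -5
  d6 = d4 + 2 = 42
  d7 = 8 + d4/3 = 64/3
Walk from origin (0, 0):
  seg 1: right by d7 = 64/3 → (64/3, 0)
  seg 2: left by d3 = 4 → (52/3, 0)
  seg 3: down by d1 = 10 → (52/3, -10)
  seg 4: down by d5 = -5 → (52/3, -5)
  seg 5: up by d1 = 10 → (52/3, 5)
  seg 6: right by d1 = 10 → (82/3, 5)

d4 = 40
d5 = -5
d6 = 42
d7 = 64/3
endpoint = (82/3, 5)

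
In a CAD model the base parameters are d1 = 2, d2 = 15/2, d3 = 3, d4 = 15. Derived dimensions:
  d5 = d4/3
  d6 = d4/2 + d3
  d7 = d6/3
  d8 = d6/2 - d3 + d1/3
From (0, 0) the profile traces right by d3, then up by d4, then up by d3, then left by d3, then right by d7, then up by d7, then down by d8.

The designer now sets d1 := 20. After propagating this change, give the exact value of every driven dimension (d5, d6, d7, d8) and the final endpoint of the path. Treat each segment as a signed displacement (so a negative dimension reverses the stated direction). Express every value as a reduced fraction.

d5 = 5
d6 = 21/2
d7 = 7/2
d8 = 107/12
endpoint = (7/2, 151/12)

Apply edit: d1 := 20
  d5 = d4/3 = 5
  d6 = d4/2 + d3 = 21/2
  d7 = d6/3 = 7/2
  d8 = d6/2 - d3 + d1/3 = 107/12
Walk from origin (0, 0):
  seg 1: right by d3 = 3 → (3, 0)
  seg 2: up by d4 = 15 → (3, 15)
  seg 3: up by d3 = 3 → (3, 18)
  seg 4: left by d3 = 3 → (0, 18)
  seg 5: right by d7 = 7/2 → (7/2, 18)
  seg 6: up by d7 = 7/2 → (7/2, 43/2)
  seg 7: down by d8 = 107/12 → (7/2, 151/12)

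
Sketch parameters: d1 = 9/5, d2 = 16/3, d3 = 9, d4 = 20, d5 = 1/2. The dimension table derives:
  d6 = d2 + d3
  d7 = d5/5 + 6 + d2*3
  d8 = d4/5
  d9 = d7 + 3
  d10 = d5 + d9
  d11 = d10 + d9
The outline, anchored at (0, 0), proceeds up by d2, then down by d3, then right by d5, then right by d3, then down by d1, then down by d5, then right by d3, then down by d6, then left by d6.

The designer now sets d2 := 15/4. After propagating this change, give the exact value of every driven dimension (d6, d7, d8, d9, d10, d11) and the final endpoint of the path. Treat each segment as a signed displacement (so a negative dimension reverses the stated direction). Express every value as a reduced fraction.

Apply edit: d2 := 15/4
  d6 = d2 + d3 = 51/4
  d7 = d5/5 + 6 + d2*3 = 347/20
  d8 = d4/5 = 4
  d9 = d7 + 3 = 407/20
  d10 = d5 + d9 = 417/20
  d11 = d10 + d9 = 206/5
Walk from origin (0, 0):
  seg 1: up by d2 = 15/4 → (0, 15/4)
  seg 2: down by d3 = 9 → (0, -21/4)
  seg 3: right by d5 = 1/2 → (1/2, -21/4)
  seg 4: right by d3 = 9 → (19/2, -21/4)
  seg 5: down by d1 = 9/5 → (19/2, -141/20)
  seg 6: down by d5 = 1/2 → (19/2, -151/20)
  seg 7: right by d3 = 9 → (37/2, -151/20)
  seg 8: down by d6 = 51/4 → (37/2, -203/10)
  seg 9: left by d6 = 51/4 → (23/4, -203/10)

d6 = 51/4
d7 = 347/20
d8 = 4
d9 = 407/20
d10 = 417/20
d11 = 206/5
endpoint = (23/4, -203/10)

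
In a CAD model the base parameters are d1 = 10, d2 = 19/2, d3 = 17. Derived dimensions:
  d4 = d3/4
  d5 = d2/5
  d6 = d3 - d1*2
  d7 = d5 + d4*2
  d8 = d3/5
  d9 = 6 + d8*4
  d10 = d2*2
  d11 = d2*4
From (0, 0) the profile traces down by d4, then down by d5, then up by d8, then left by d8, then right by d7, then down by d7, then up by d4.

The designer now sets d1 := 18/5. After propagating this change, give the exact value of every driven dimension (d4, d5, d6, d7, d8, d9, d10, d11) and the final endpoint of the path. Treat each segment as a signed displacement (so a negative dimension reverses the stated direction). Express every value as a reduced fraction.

d4 = 17/4
d5 = 19/10
d6 = 49/5
d7 = 52/5
d8 = 17/5
d9 = 98/5
d10 = 19
d11 = 38
endpoint = (7, -89/10)

Apply edit: d1 := 18/5
  d4 = d3/4 = 17/4
  d5 = d2/5 = 19/10
  d6 = d3 - d1*2 = 49/5
  d7 = d5 + d4*2 = 52/5
  d8 = d3/5 = 17/5
  d9 = 6 + d8*4 = 98/5
  d10 = d2*2 = 19
  d11 = d2*4 = 38
Walk from origin (0, 0):
  seg 1: down by d4 = 17/4 → (0, -17/4)
  seg 2: down by d5 = 19/10 → (0, -123/20)
  seg 3: up by d8 = 17/5 → (0, -11/4)
  seg 4: left by d8 = 17/5 → (-17/5, -11/4)
  seg 5: right by d7 = 52/5 → (7, -11/4)
  seg 6: down by d7 = 52/5 → (7, -263/20)
  seg 7: up by d4 = 17/4 → (7, -89/10)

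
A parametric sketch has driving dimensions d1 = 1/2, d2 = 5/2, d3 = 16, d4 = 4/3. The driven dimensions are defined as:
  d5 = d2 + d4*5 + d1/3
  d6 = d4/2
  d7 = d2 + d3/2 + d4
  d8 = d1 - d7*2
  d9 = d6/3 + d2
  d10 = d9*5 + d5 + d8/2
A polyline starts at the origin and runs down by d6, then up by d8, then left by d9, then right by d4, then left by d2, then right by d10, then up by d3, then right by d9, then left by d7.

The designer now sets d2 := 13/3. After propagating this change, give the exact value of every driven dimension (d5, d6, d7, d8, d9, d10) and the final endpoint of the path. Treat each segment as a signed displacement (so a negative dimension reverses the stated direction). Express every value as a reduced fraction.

d5 = 67/6
d6 = 2/3
d7 = 41/3
d8 = -161/6
d9 = 41/9
d10 = 739/36
endpoint = (139/36, -23/2)

Apply edit: d2 := 13/3
  d5 = d2 + d4*5 + d1/3 = 67/6
  d6 = d4/2 = 2/3
  d7 = d2 + d3/2 + d4 = 41/3
  d8 = d1 - d7*2 = -161/6
  d9 = d6/3 + d2 = 41/9
  d10 = d9*5 + d5 + d8/2 = 739/36
Walk from origin (0, 0):
  seg 1: down by d6 = 2/3 → (0, -2/3)
  seg 2: up by d8 = -161/6 → (0, -55/2)
  seg 3: left by d9 = 41/9 → (-41/9, -55/2)
  seg 4: right by d4 = 4/3 → (-29/9, -55/2)
  seg 5: left by d2 = 13/3 → (-68/9, -55/2)
  seg 6: right by d10 = 739/36 → (467/36, -55/2)
  seg 7: up by d3 = 16 → (467/36, -23/2)
  seg 8: right by d9 = 41/9 → (631/36, -23/2)
  seg 9: left by d7 = 41/3 → (139/36, -23/2)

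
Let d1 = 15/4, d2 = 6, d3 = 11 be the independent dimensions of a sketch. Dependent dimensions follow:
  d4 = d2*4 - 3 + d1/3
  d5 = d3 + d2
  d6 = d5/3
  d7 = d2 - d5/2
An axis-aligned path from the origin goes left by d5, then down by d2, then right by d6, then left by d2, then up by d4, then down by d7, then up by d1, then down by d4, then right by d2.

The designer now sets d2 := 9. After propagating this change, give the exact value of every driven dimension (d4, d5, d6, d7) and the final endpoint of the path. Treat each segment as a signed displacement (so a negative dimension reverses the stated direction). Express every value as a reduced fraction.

Apply edit: d2 := 9
  d4 = d2*4 - 3 + d1/3 = 137/4
  d5 = d3 + d2 = 20
  d6 = d5/3 = 20/3
  d7 = d2 - d5/2 = -1
Walk from origin (0, 0):
  seg 1: left by d5 = 20 → (-20, 0)
  seg 2: down by d2 = 9 → (-20, -9)
  seg 3: right by d6 = 20/3 → (-40/3, -9)
  seg 4: left by d2 = 9 → (-67/3, -9)
  seg 5: up by d4 = 137/4 → (-67/3, 101/4)
  seg 6: down by d7 = -1 → (-67/3, 105/4)
  seg 7: up by d1 = 15/4 → (-67/3, 30)
  seg 8: down by d4 = 137/4 → (-67/3, -17/4)
  seg 9: right by d2 = 9 → (-40/3, -17/4)

d4 = 137/4
d5 = 20
d6 = 20/3
d7 = -1
endpoint = (-40/3, -17/4)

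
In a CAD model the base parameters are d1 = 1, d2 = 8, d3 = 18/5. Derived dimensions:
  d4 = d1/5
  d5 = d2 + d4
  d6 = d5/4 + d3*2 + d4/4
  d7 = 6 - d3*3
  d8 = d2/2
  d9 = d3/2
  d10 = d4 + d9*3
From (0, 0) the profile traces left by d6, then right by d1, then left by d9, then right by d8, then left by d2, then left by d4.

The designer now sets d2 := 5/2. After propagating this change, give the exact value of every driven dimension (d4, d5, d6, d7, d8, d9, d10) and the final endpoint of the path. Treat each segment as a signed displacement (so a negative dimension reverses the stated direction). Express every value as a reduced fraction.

d4 = 1/5
d5 = 27/10
d6 = 317/40
d7 = -24/5
d8 = 5/4
d9 = 9/5
d10 = 28/5
endpoint = (-407/40, 0)

Apply edit: d2 := 5/2
  d4 = d1/5 = 1/5
  d5 = d2 + d4 = 27/10
  d6 = d5/4 + d3*2 + d4/4 = 317/40
  d7 = 6 - d3*3 = -24/5
  d8 = d2/2 = 5/4
  d9 = d3/2 = 9/5
  d10 = d4 + d9*3 = 28/5
Walk from origin (0, 0):
  seg 1: left by d6 = 317/40 → (-317/40, 0)
  seg 2: right by d1 = 1 → (-277/40, 0)
  seg 3: left by d9 = 9/5 → (-349/40, 0)
  seg 4: right by d8 = 5/4 → (-299/40, 0)
  seg 5: left by d2 = 5/2 → (-399/40, 0)
  seg 6: left by d4 = 1/5 → (-407/40, 0)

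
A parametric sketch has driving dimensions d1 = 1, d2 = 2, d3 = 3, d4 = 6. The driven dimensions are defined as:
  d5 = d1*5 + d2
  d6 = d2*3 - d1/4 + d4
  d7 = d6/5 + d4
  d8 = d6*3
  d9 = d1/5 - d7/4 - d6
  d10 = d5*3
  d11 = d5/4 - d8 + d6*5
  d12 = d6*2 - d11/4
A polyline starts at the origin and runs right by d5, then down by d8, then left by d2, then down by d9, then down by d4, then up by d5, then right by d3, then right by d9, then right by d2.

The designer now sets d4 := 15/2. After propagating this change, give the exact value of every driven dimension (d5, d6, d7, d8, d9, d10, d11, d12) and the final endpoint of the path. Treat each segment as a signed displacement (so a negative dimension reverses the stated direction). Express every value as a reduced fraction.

d5 = 7
d6 = 53/4
d7 = 203/20
d8 = 159/4
d9 = -1247/80
d10 = 21
d11 = 113/4
d12 = 311/16
endpoint = (-447/80, -1973/80)

Apply edit: d4 := 15/2
  d5 = d1*5 + d2 = 7
  d6 = d2*3 - d1/4 + d4 = 53/4
  d7 = d6/5 + d4 = 203/20
  d8 = d6*3 = 159/4
  d9 = d1/5 - d7/4 - d6 = -1247/80
  d10 = d5*3 = 21
  d11 = d5/4 - d8 + d6*5 = 113/4
  d12 = d6*2 - d11/4 = 311/16
Walk from origin (0, 0):
  seg 1: right by d5 = 7 → (7, 0)
  seg 2: down by d8 = 159/4 → (7, -159/4)
  seg 3: left by d2 = 2 → (5, -159/4)
  seg 4: down by d9 = -1247/80 → (5, -1933/80)
  seg 5: down by d4 = 15/2 → (5, -2533/80)
  seg 6: up by d5 = 7 → (5, -1973/80)
  seg 7: right by d3 = 3 → (8, -1973/80)
  seg 8: right by d9 = -1247/80 → (-607/80, -1973/80)
  seg 9: right by d2 = 2 → (-447/80, -1973/80)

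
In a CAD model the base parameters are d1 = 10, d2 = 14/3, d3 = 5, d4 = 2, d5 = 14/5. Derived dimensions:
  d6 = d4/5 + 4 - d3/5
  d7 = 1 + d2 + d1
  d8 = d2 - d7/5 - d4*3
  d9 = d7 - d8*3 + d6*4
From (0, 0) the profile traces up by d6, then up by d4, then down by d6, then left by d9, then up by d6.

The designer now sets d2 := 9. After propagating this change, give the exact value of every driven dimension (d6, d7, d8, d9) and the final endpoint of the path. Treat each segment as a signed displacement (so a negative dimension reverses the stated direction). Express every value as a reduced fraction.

Apply edit: d2 := 9
  d6 = d4/5 + 4 - d3/5 = 17/5
  d7 = 1 + d2 + d1 = 20
  d8 = d2 - d7/5 - d4*3 = -1
  d9 = d7 - d8*3 + d6*4 = 183/5
Walk from origin (0, 0):
  seg 1: up by d6 = 17/5 → (0, 17/5)
  seg 2: up by d4 = 2 → (0, 27/5)
  seg 3: down by d6 = 17/5 → (0, 2)
  seg 4: left by d9 = 183/5 → (-183/5, 2)
  seg 5: up by d6 = 17/5 → (-183/5, 27/5)

d6 = 17/5
d7 = 20
d8 = -1
d9 = 183/5
endpoint = (-183/5, 27/5)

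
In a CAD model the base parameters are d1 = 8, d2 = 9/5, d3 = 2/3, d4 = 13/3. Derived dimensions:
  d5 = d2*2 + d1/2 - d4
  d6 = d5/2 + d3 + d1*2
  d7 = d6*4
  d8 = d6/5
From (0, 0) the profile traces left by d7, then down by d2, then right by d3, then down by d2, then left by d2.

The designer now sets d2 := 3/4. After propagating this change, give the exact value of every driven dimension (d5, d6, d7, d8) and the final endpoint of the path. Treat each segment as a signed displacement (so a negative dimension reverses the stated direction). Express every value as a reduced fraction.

d5 = 7/6
d6 = 69/4
d7 = 69
d8 = 69/20
endpoint = (-829/12, -3/2)

Apply edit: d2 := 3/4
  d5 = d2*2 + d1/2 - d4 = 7/6
  d6 = d5/2 + d3 + d1*2 = 69/4
  d7 = d6*4 = 69
  d8 = d6/5 = 69/20
Walk from origin (0, 0):
  seg 1: left by d7 = 69 → (-69, 0)
  seg 2: down by d2 = 3/4 → (-69, -3/4)
  seg 3: right by d3 = 2/3 → (-205/3, -3/4)
  seg 4: down by d2 = 3/4 → (-205/3, -3/2)
  seg 5: left by d2 = 3/4 → (-829/12, -3/2)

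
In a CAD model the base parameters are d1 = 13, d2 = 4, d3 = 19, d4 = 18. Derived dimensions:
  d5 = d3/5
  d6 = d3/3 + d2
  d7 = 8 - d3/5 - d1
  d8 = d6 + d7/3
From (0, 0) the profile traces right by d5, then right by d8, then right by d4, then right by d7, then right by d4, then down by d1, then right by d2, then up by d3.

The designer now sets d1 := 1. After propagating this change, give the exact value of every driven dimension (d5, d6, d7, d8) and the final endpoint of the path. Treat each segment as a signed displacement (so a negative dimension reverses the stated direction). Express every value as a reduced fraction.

Apply edit: d1 := 1
  d5 = d3/5 = 19/5
  d6 = d3/3 + d2 = 31/3
  d7 = 8 - d3/5 - d1 = 16/5
  d8 = d6 + d7/3 = 57/5
Walk from origin (0, 0):
  seg 1: right by d5 = 19/5 → (19/5, 0)
  seg 2: right by d8 = 57/5 → (76/5, 0)
  seg 3: right by d4 = 18 → (166/5, 0)
  seg 4: right by d7 = 16/5 → (182/5, 0)
  seg 5: right by d4 = 18 → (272/5, 0)
  seg 6: down by d1 = 1 → (272/5, -1)
  seg 7: right by d2 = 4 → (292/5, -1)
  seg 8: up by d3 = 19 → (292/5, 18)

d5 = 19/5
d6 = 31/3
d7 = 16/5
d8 = 57/5
endpoint = (292/5, 18)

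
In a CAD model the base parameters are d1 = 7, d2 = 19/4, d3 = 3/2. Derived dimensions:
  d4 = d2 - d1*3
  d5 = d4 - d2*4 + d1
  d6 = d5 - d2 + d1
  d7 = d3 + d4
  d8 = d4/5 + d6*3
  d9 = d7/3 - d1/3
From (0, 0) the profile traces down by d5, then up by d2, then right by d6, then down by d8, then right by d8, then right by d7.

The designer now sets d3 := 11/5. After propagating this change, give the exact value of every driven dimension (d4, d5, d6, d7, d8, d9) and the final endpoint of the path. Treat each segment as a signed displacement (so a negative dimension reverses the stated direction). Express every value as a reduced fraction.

d4 = -65/4
d5 = -113/4
d6 = -26
d7 = -281/20
d8 = -325/4
d9 = -421/60
endpoint = (-1213/10, 457/4)

Apply edit: d3 := 11/5
  d4 = d2 - d1*3 = -65/4
  d5 = d4 - d2*4 + d1 = -113/4
  d6 = d5 - d2 + d1 = -26
  d7 = d3 + d4 = -281/20
  d8 = d4/5 + d6*3 = -325/4
  d9 = d7/3 - d1/3 = -421/60
Walk from origin (0, 0):
  seg 1: down by d5 = -113/4 → (0, 113/4)
  seg 2: up by d2 = 19/4 → (0, 33)
  seg 3: right by d6 = -26 → (-26, 33)
  seg 4: down by d8 = -325/4 → (-26, 457/4)
  seg 5: right by d8 = -325/4 → (-429/4, 457/4)
  seg 6: right by d7 = -281/20 → (-1213/10, 457/4)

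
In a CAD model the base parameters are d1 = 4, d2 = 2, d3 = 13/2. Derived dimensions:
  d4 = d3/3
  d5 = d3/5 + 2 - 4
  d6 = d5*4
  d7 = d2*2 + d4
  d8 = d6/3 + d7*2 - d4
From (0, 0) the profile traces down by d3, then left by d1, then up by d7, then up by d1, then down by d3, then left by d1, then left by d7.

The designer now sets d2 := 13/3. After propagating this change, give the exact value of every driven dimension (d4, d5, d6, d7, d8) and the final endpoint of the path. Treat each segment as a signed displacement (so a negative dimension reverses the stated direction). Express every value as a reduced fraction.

Apply edit: d2 := 13/3
  d4 = d3/3 = 13/6
  d5 = d3/5 + 2 - 4 = -7/10
  d6 = d5*4 = -14/5
  d7 = d2*2 + d4 = 65/6
  d8 = d6/3 + d7*2 - d4 = 557/30
Walk from origin (0, 0):
  seg 1: down by d3 = 13/2 → (0, -13/2)
  seg 2: left by d1 = 4 → (-4, -13/2)
  seg 3: up by d7 = 65/6 → (-4, 13/3)
  seg 4: up by d1 = 4 → (-4, 25/3)
  seg 5: down by d3 = 13/2 → (-4, 11/6)
  seg 6: left by d1 = 4 → (-8, 11/6)
  seg 7: left by d7 = 65/6 → (-113/6, 11/6)

d4 = 13/6
d5 = -7/10
d6 = -14/5
d7 = 65/6
d8 = 557/30
endpoint = (-113/6, 11/6)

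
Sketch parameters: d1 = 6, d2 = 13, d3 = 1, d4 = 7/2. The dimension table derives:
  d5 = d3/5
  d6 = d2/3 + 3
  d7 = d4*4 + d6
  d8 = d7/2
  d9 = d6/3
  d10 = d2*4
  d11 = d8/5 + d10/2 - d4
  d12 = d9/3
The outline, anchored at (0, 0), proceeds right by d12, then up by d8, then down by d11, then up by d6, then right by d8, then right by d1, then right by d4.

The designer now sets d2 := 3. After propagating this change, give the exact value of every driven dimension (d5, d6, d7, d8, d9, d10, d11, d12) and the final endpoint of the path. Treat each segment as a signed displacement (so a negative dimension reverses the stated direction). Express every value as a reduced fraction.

Apply edit: d2 := 3
  d5 = d3/5 = 1/5
  d6 = d2/3 + 3 = 4
  d7 = d4*4 + d6 = 18
  d8 = d7/2 = 9
  d9 = d6/3 = 4/3
  d10 = d2*4 = 12
  d11 = d8/5 + d10/2 - d4 = 43/10
  d12 = d9/3 = 4/9
Walk from origin (0, 0):
  seg 1: right by d12 = 4/9 → (4/9, 0)
  seg 2: up by d8 = 9 → (4/9, 9)
  seg 3: down by d11 = 43/10 → (4/9, 47/10)
  seg 4: up by d6 = 4 → (4/9, 87/10)
  seg 5: right by d8 = 9 → (85/9, 87/10)
  seg 6: right by d1 = 6 → (139/9, 87/10)
  seg 7: right by d4 = 7/2 → (341/18, 87/10)

d5 = 1/5
d6 = 4
d7 = 18
d8 = 9
d9 = 4/3
d10 = 12
d11 = 43/10
d12 = 4/9
endpoint = (341/18, 87/10)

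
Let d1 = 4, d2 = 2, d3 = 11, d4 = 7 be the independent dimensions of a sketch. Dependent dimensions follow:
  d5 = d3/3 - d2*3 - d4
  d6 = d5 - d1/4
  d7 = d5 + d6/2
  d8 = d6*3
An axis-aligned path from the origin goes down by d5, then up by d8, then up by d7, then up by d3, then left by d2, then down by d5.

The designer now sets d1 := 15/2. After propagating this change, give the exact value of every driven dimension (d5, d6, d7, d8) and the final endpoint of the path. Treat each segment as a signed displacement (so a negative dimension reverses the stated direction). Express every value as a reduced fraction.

Apply edit: d1 := 15/2
  d5 = d3/3 - d2*3 - d4 = -28/3
  d6 = d5 - d1/4 = -269/24
  d7 = d5 + d6/2 = -239/16
  d8 = d6*3 = -269/8
Walk from origin (0, 0):
  seg 1: down by d5 = -28/3 → (0, 28/3)
  seg 2: up by d8 = -269/8 → (0, -583/24)
  seg 3: up by d7 = -239/16 → (0, -1883/48)
  seg 4: up by d3 = 11 → (0, -1355/48)
  seg 5: left by d2 = 2 → (-2, -1355/48)
  seg 6: down by d5 = -28/3 → (-2, -907/48)

d5 = -28/3
d6 = -269/24
d7 = -239/16
d8 = -269/8
endpoint = (-2, -907/48)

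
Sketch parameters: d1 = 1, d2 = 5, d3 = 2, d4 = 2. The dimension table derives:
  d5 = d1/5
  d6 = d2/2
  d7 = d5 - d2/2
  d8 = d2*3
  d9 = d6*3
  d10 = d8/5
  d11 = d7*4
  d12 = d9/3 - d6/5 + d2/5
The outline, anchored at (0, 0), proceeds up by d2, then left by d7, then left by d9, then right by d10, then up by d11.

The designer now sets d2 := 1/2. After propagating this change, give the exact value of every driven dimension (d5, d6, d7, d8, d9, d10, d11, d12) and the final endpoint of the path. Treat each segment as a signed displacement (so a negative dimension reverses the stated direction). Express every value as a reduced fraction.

Apply edit: d2 := 1/2
  d5 = d1/5 = 1/5
  d6 = d2/2 = 1/4
  d7 = d5 - d2/2 = -1/20
  d8 = d2*3 = 3/2
  d9 = d6*3 = 3/4
  d10 = d8/5 = 3/10
  d11 = d7*4 = -1/5
  d12 = d9/3 - d6/5 + d2/5 = 3/10
Walk from origin (0, 0):
  seg 1: up by d2 = 1/2 → (0, 1/2)
  seg 2: left by d7 = -1/20 → (1/20, 1/2)
  seg 3: left by d9 = 3/4 → (-7/10, 1/2)
  seg 4: right by d10 = 3/10 → (-2/5, 1/2)
  seg 5: up by d11 = -1/5 → (-2/5, 3/10)

d5 = 1/5
d6 = 1/4
d7 = -1/20
d8 = 3/2
d9 = 3/4
d10 = 3/10
d11 = -1/5
d12 = 3/10
endpoint = (-2/5, 3/10)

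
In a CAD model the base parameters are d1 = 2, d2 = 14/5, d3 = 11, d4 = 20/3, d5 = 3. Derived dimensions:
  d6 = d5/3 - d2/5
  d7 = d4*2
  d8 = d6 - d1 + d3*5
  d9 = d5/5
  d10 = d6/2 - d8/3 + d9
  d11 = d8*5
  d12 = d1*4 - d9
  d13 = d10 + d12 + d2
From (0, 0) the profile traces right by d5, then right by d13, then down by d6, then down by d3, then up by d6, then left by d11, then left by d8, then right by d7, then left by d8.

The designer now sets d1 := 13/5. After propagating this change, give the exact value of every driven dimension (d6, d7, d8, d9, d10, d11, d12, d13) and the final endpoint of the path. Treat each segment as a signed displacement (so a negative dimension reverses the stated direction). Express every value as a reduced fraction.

Apply edit: d1 := 13/5
  d6 = d5/3 - d2/5 = 11/25
  d7 = d4*2 = 40/3
  d8 = d6 - d1 + d3*5 = 1321/25
  d9 = d5/5 = 3/5
  d10 = d6/2 - d8/3 + d9 = -2519/150
  d11 = d8*5 = 1321/5
  d12 = d1*4 - d9 = 49/5
  d13 = d10 + d12 + d2 = -629/150
Walk from origin (0, 0):
  seg 1: right by d5 = 3 → (3, 0)
  seg 2: right by d13 = -629/150 → (-179/150, 0)
  seg 3: down by d6 = 11/25 → (-179/150, -11/25)
  seg 4: down by d3 = 11 → (-179/150, -286/25)
  seg 5: up by d6 = 11/25 → (-179/150, -11)
  seg 6: left by d11 = 1321/5 → (-39809/150, -11)
  seg 7: left by d8 = 1321/25 → (-9547/30, -11)
  seg 8: right by d7 = 40/3 → (-3049/10, -11)
  seg 9: left by d8 = 1321/25 → (-17887/50, -11)

d6 = 11/25
d7 = 40/3
d8 = 1321/25
d9 = 3/5
d10 = -2519/150
d11 = 1321/5
d12 = 49/5
d13 = -629/150
endpoint = (-17887/50, -11)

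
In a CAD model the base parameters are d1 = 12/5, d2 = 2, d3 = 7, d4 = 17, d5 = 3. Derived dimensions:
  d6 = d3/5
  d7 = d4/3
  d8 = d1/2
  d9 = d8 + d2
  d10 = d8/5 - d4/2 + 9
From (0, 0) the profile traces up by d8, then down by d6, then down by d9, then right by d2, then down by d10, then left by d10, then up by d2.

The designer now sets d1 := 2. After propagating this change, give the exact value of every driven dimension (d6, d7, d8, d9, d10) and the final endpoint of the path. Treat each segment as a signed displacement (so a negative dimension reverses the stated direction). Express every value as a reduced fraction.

d6 = 7/5
d7 = 17/3
d8 = 1
d9 = 3
d10 = 7/10
endpoint = (13/10, -21/10)

Apply edit: d1 := 2
  d6 = d3/5 = 7/5
  d7 = d4/3 = 17/3
  d8 = d1/2 = 1
  d9 = d8 + d2 = 3
  d10 = d8/5 - d4/2 + 9 = 7/10
Walk from origin (0, 0):
  seg 1: up by d8 = 1 → (0, 1)
  seg 2: down by d6 = 7/5 → (0, -2/5)
  seg 3: down by d9 = 3 → (0, -17/5)
  seg 4: right by d2 = 2 → (2, -17/5)
  seg 5: down by d10 = 7/10 → (2, -41/10)
  seg 6: left by d10 = 7/10 → (13/10, -41/10)
  seg 7: up by d2 = 2 → (13/10, -21/10)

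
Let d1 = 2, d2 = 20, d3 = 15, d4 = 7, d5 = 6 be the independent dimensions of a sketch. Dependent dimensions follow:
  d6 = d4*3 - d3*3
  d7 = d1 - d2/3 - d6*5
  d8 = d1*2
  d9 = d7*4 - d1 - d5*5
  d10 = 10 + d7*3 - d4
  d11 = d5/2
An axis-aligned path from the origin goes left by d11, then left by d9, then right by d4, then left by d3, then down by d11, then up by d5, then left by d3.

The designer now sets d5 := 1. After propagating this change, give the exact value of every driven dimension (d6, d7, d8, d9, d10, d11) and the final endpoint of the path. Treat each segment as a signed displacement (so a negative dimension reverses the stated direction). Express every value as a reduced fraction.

d6 = -24
d7 = 346/3
d8 = 4
d9 = 1363/3
d10 = 349
d11 = 1/2
endpoint = (-2867/6, 1/2)

Apply edit: d5 := 1
  d6 = d4*3 - d3*3 = -24
  d7 = d1 - d2/3 - d6*5 = 346/3
  d8 = d1*2 = 4
  d9 = d7*4 - d1 - d5*5 = 1363/3
  d10 = 10 + d7*3 - d4 = 349
  d11 = d5/2 = 1/2
Walk from origin (0, 0):
  seg 1: left by d11 = 1/2 → (-1/2, 0)
  seg 2: left by d9 = 1363/3 → (-2729/6, 0)
  seg 3: right by d4 = 7 → (-2687/6, 0)
  seg 4: left by d3 = 15 → (-2777/6, 0)
  seg 5: down by d11 = 1/2 → (-2777/6, -1/2)
  seg 6: up by d5 = 1 → (-2777/6, 1/2)
  seg 7: left by d3 = 15 → (-2867/6, 1/2)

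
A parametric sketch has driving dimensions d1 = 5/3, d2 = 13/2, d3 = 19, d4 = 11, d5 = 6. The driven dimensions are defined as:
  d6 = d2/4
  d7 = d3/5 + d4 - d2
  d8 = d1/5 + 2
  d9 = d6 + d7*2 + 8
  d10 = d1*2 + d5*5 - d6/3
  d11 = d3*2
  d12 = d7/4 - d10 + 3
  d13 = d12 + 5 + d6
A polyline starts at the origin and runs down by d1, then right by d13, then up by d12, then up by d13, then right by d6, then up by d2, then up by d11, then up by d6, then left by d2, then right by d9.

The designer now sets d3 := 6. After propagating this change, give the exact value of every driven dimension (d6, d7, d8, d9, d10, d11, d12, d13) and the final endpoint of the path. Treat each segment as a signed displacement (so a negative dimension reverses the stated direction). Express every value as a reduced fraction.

d6 = 13/8
d7 = 57/10
d8 = 7/3
d9 = 841/40
d10 = 787/24
d11 = 12
d12 = -851/30
d13 = -2609/120
endpoint = (-671/120, -633/20)

Apply edit: d3 := 6
  d6 = d2/4 = 13/8
  d7 = d3/5 + d4 - d2 = 57/10
  d8 = d1/5 + 2 = 7/3
  d9 = d6 + d7*2 + 8 = 841/40
  d10 = d1*2 + d5*5 - d6/3 = 787/24
  d11 = d3*2 = 12
  d12 = d7/4 - d10 + 3 = -851/30
  d13 = d12 + 5 + d6 = -2609/120
Walk from origin (0, 0):
  seg 1: down by d1 = 5/3 → (0, -5/3)
  seg 2: right by d13 = -2609/120 → (-2609/120, -5/3)
  seg 3: up by d12 = -851/30 → (-2609/120, -901/30)
  seg 4: up by d13 = -2609/120 → (-2609/120, -2071/40)
  seg 5: right by d6 = 13/8 → (-1207/60, -2071/40)
  seg 6: up by d2 = 13/2 → (-1207/60, -1811/40)
  seg 7: up by d11 = 12 → (-1207/60, -1331/40)
  seg 8: up by d6 = 13/8 → (-1207/60, -633/20)
  seg 9: left by d2 = 13/2 → (-1597/60, -633/20)
  seg 10: right by d9 = 841/40 → (-671/120, -633/20)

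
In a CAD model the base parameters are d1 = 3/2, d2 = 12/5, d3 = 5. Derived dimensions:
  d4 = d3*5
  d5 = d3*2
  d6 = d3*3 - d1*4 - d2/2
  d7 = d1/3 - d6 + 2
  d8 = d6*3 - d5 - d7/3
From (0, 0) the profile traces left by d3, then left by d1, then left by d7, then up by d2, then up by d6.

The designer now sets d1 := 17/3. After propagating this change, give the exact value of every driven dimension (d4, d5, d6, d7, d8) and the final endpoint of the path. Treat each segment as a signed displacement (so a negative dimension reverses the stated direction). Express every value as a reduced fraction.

Apply edit: d1 := 17/3
  d4 = d3*5 = 25
  d5 = d3*2 = 10
  d6 = d3*3 - d1*4 - d2/2 = -133/15
  d7 = d1/3 - d6 + 2 = 574/45
  d8 = d6*3 - d5 - d7/3 = -1103/27
Walk from origin (0, 0):
  seg 1: left by d3 = 5 → (-5, 0)
  seg 2: left by d1 = 17/3 → (-32/3, 0)
  seg 3: left by d7 = 574/45 → (-1054/45, 0)
  seg 4: up by d2 = 12/5 → (-1054/45, 12/5)
  seg 5: up by d6 = -133/15 → (-1054/45, -97/15)

d4 = 25
d5 = 10
d6 = -133/15
d7 = 574/45
d8 = -1103/27
endpoint = (-1054/45, -97/15)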